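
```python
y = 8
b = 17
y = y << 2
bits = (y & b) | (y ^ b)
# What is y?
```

Trace:
`y = 8` → y = 8
`b = 17` → b = 17
`y = y << 2` → y = 32
`bits = (y & b) | (y ^ b)` → bits = 49
So y = 32

Answer: 32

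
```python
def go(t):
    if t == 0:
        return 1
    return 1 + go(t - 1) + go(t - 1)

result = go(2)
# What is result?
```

go(t) = 1 + 2·go(t-1), go(0)=1. Closed form: (1+1)·2^2 - 1 = 7.

Answer: 7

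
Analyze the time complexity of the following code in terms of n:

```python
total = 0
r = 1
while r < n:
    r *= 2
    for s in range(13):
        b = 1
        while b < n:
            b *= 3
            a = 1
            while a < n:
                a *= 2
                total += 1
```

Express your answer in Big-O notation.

Each loop level contributes: log n × 1 × log n × log n. Multiplying the contributions gives O(log^3 n).

Answer: O(log^3 n)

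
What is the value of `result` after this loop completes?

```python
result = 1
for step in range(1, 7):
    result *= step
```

6! = 720
`result` takes the values: 1 → 2 → 6 → 24 → 120 → 720

Answer: 720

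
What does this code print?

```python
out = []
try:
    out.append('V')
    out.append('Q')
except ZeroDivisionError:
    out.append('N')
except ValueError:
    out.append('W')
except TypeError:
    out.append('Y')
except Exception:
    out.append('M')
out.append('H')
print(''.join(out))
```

Execution trace: 'V' (try body) → 'Q' (try body, no exception) → 'H' (after the try/except). Output: VQH

Answer: VQH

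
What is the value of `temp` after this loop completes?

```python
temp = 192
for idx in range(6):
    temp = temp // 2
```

Halve 6 times: 192 // 2^6 = 3
`temp` takes the values: 192 → 96 → 48 → 24 → 12 → 6 → 3

Answer: 3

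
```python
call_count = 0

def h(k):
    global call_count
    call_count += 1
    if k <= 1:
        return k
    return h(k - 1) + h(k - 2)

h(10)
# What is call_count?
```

Calls(k) = 1 + Calls(k-1) + Calls(k-2); Calls(0)=Calls(1)=1. For k=10 this gives 177.

Answer: 177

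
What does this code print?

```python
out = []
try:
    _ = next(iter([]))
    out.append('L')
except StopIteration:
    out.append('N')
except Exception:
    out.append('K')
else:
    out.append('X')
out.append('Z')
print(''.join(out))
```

Execution trace: 'N' (except StopIteration) → 'Z' (after the try/except). Output: NZ

Answer: NZ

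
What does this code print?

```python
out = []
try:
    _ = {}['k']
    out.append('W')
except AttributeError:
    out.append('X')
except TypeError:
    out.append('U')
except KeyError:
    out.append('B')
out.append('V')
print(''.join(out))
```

Execution trace: 'B' (except KeyError) → 'V' (after the try/except). Output: BV

Answer: BV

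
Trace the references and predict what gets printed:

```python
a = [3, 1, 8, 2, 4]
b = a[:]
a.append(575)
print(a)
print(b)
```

Key concept: slice [:] creates copy.
Step by step:
`a = [3, 1, 8, 2, 4]` → a = [3, 1, 8, 2, 4]
`b = a[:]` → b = [3, 1, 8, 2, 4]
`a.append(575)` → a = [3, 1, 8, 2, 4, 575]
`print(a)` → prints [3, 1, 8, 2, 4, 575]
`print(b)` → prints [3, 1, 8, 2, 4]

Answer:
[3, 1, 8, 2, 4, 575]
[3, 1, 8, 2, 4]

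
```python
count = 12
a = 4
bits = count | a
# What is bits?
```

Trace:
`count = 12` → count = 12
`a = 4` → a = 4
`bits = count | a` → bits = 12
So bits = 12

Answer: 12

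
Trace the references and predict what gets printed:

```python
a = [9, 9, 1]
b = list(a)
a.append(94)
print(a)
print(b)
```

Key concept: list() constructor creates copy.
Step by step:
`a = [9, 9, 1]` → a = [9, 9, 1]
`b = list(a)` → b = [9, 9, 1]
`a.append(94)` → a = [9, 9, 1, 94]
`print(a)` → prints [9, 9, 1, 94]
`print(b)` → prints [9, 9, 1]

Answer:
[9, 9, 1, 94]
[9, 9, 1]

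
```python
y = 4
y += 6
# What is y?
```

Trace:
`y = 4` → y = 4
`y += 6` → y = 10
So y = 10

Answer: 10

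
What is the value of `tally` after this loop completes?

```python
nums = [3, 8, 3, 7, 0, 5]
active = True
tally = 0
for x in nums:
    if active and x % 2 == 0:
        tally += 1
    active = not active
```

Count even values at even positions
`tally` takes the values: 0 → 1

Answer: 1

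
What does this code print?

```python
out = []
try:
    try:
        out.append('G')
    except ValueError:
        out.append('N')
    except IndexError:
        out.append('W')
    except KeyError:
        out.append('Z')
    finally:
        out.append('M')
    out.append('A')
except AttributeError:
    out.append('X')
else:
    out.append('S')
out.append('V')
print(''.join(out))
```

Execution trace: 'G' (inner try body, no exception) → 'M' (inner finally) → 'A' (try body, no exception) → 'S' (else) → 'V' (after the try/except). Output: GMASV

Answer: GMASV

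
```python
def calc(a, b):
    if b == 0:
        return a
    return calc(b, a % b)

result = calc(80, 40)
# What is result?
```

calc(80, 40) -> calc(40, 0) -> 40

Answer: 40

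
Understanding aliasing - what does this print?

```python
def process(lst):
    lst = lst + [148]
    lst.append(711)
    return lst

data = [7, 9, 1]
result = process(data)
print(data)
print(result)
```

Key concept: rebinding parameter vs mutation.
Step by step:
`data = [7, 9, 1]` → data = [7, 9, 1]
`result = process(data)` → result = [7, 9, 1, 148, 711]
`print(data)` → prints [7, 9, 1]
`print(result)` → prints [7, 9, 1, 148, 711]

Answer:
[7, 9, 1]
[7, 9, 1, 148, 711]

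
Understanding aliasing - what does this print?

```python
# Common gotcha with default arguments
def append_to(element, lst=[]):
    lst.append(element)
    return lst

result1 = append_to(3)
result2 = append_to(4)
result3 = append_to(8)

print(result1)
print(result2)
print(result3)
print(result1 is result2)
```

Key concept: mutable default argument gotcha.
Step by step:
`result1 = append_to(3)` → result1 = [3]
`result2 = append_to(4)` → result1 = [3, 4] (same object as result2); result2 = [3, 4] (same object as result1)
`result3 = append_to(8)` → result1 = [3, 4, 8] (same object as result2, result3); result2 = [3, 4, 8] (same object as result1, result3); result3 = [3, 4, 8] (same object as result1, result2)
`print(result1)` → prints [3, 4, 8]
`print(result2)` → prints [3, 4, 8]
`print(result3)` → prints [3, 4, 8]
`print(result1 is result2)` → prints True

Answer:
[3, 4, 8]
[3, 4, 8]
[3, 4, 8]
True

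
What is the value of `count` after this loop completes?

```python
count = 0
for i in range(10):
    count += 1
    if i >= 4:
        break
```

Loop breaks when i reaches 4, count is 5
`count` takes the values: 0 → 1 → 2 → 3 → 4 → 5

Answer: 5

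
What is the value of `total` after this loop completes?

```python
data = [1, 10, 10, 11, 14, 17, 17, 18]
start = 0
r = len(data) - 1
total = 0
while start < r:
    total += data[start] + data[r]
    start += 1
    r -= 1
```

Sum of pairs from ends
`total` takes the values: 0 → 19 → 46 → 73 → 98

Answer: 98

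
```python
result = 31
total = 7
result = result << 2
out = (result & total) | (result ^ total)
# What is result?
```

Trace:
`result = 31` → result = 31
`total = 7` → total = 7
`result = result << 2` → result = 124
`out = (result & total) | (result ^ total)` → out = 127
So result = 124

Answer: 124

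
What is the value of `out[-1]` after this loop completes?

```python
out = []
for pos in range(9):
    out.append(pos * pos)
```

Last element of squares 0 to 8
`out` takes the values: [] → [0] → [0, 1] → [0, 1, 4] → [0, 1, 4, 9] → [0, 1, 4, 9, 16] → [0, 1, 4, 9, 16, 25] → [0, 1, 4, 9, 16, 25, 36] → [0, 1, 4, 9, 16, 25, 36, 49] → [0, 1, 4, 9, 16, 25, 36, 49, 64]
So `out[-1]` = 64

Answer: 64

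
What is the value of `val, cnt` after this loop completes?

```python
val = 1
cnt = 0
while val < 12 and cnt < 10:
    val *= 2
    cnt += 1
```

Double until >= 12 or 10 iterations
`val, cnt` takes the values: (1, 0) → (2, 0) → (2, 1) → (4, 1) → (4, 2) → (8, 2) → (8, 3) → (16, 3) → (16, 4)

Answer: 16, 4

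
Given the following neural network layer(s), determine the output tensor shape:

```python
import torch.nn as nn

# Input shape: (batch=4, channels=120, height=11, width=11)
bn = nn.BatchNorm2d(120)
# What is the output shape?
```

Input: (4, 120, 11, 11) -> Output: (4, 120, 11, 11)

Answer: (4, 120, 11, 11)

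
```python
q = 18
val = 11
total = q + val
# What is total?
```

Trace:
`q = 18` → q = 18
`val = 11` → val = 11
`total = q + val` → total = 29
So total = 29

Answer: 29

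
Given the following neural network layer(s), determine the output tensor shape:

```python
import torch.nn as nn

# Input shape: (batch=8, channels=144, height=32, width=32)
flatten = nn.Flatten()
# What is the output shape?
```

Input: (8, 144, 32, 32) -> Output: (8, 147456)

Answer: (8, 147456)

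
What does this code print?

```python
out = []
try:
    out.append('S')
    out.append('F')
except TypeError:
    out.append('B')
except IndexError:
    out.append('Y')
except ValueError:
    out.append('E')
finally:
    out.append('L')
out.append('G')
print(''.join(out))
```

Execution trace: 'S' (try body) → 'F' (try body, no exception) → 'L' (finally) → 'G' (after the try/except). Output: SFLG

Answer: SFLG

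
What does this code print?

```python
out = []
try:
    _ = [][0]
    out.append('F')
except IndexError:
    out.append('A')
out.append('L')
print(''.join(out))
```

Execution trace: 'A' (except IndexError) → 'L' (after the try/except). Output: AL

Answer: AL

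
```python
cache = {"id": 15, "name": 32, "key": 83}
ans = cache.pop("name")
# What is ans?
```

Trace:
`cache = {"id": 15, "name": 32, "key": 83}` → cache = {'id': 15, 'name': 32, 'key': 83}
`ans = cache.pop("name")` → cache = {'id': 15, 'key': 83}; ans = 32
So ans = 32

Answer: 32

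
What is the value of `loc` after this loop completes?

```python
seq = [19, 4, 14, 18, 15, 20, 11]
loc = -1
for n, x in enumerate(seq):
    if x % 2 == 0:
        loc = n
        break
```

First even number index in [19, 4, 14, 18, 15, 20, 11]
`loc` takes the values: -1 → 1

Answer: 1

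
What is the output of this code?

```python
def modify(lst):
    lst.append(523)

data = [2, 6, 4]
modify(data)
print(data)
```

Key concept: function modifies passed list.
Step by step:
`data = [2, 6, 4]` → data = [2, 6, 4]
`modify(data)` → data = [2, 6, 4, 523]
`print(data)` → prints [2, 6, 4, 523]

Answer: [2, 6, 4, 523]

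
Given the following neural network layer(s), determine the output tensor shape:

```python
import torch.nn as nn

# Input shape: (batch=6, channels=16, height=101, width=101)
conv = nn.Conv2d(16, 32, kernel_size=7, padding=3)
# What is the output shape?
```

Input: (6, 16, 101, 101) -> Output: (6, 32, 101, 101)

Answer: (6, 32, 101, 101)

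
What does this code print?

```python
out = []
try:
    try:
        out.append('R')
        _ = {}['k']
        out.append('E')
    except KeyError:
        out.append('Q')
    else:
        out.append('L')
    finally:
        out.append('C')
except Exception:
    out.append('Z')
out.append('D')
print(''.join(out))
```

Execution trace: 'R' (inner try body) → 'Q' (inner except KeyError) → 'C' (inner finally) → 'D' (after the try/except). Output: RQCD

Answer: RQCD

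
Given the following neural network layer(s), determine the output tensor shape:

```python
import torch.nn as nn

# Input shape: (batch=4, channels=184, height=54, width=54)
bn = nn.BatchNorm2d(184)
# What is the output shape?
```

Input: (4, 184, 54, 54) -> Output: (4, 184, 54, 54)

Answer: (4, 184, 54, 54)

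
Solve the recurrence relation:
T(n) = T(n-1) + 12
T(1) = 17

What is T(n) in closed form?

Unrolling: T(n) = T(1) + 12·(n-1) = 17 + 12(n-1) = 12n + 5.

Answer: T(n) = 12n + 5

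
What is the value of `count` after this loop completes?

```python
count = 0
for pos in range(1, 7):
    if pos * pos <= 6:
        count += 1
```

Count numbers where pos² ≤ 6
`count` takes the values: 0 → 1 → 2

Answer: 2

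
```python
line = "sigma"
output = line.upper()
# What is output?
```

Trace:
`line = "sigma"` → line = 'sigma'
`output = line.upper()` → output = 'SIGMA'
So output = 'SIGMA'

Answer: 'SIGMA'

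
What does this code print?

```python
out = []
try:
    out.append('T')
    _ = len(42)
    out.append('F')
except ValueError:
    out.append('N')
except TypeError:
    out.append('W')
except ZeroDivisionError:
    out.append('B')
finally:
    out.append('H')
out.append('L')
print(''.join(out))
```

Execution trace: 'T' (try body) → 'W' (except TypeError) → 'H' (finally) → 'L' (after the try/except). Output: TWHL

Answer: TWHL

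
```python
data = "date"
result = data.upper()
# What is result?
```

Trace:
`data = "date"` → data = 'date'
`result = data.upper()` → result = 'DATE'
So result = 'DATE'

Answer: 'DATE'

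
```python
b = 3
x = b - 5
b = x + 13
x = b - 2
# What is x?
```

Trace:
`b = 3` → b = 3
`x = b - 5` → x = -2
`b = x + 13` → b = 11
`x = b - 2` → x = 9
So x = 9

Answer: 9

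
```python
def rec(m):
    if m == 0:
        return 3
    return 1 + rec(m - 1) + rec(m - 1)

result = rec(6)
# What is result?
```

rec(m) = 1 + 2·rec(m-1), rec(0)=3. Closed form: (3+1)·2^6 - 1 = 255.

Answer: 255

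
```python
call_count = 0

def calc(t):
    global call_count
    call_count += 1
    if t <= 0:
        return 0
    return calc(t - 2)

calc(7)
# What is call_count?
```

Linear recursion stepping by 2: 5 calls from t=7 down to ≤0.

Answer: 5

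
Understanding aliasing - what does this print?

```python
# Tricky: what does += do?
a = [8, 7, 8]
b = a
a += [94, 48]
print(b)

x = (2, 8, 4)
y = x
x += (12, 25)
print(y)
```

Key concept: += behavior differs for mutable vs immutable.
Step by step:
`a = [8, 7, 8]` → a = [8, 7, 8]
`b = a` → b = [8, 7, 8] (same object as a)
`a += [94, 48]` → a = [8, 7, 8, 94, 48] (same object as b); b = [8, 7, 8, 94, 48] (same object as a)
`print(b)` → prints [8, 7, 8, 94, 48]
`x = (2, 8, 4)` → x = (2, 8, 4)
`y = x` → y = (2, 8, 4)
`x += (12, 25)` → x = (2, 8, 4, 12, 25)
`print(y)` → prints (2, 8, 4)

Answer:
[8, 7, 8, 94, 48]
(2, 8, 4)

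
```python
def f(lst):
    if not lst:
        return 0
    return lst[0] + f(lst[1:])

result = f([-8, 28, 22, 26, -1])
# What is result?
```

(-8) + 28 + 22 + 26 + (-1) + 0 = 67

Answer: 67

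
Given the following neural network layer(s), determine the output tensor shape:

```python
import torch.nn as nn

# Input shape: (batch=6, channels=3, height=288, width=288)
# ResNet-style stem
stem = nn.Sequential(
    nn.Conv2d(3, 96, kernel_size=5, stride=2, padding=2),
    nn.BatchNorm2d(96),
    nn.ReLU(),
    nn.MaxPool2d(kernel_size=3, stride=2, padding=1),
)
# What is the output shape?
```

Input: (6, 3, 288, 288) -> after Conv2d 5x5 stride=2: (6, 96, 144, 144) -> Output: (6, 96, 72, 72)

Answer: (6, 96, 72, 72)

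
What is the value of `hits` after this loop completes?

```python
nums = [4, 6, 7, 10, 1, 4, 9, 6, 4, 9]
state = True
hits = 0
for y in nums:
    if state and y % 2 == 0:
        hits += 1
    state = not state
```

Count even values at even positions
`hits` takes the values: 0 → 1 → 2

Answer: 2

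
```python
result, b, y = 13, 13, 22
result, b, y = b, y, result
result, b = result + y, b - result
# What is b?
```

Trace:
`result, b, y = 13, 13, 22` → result = 13; b = 13; y = 22
`result, b, y = b, y, result` → result = 13; b = 22; y = 13
`result, b = result + y, b - result` → result = 26; b = 9
So b = 9

Answer: 9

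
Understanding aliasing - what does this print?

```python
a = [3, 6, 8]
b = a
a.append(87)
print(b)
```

Key concept: basic list aliasing.
Step by step:
`a = [3, 6, 8]` → a = [3, 6, 8]
`b = a` → b = [3, 6, 8] (same object as a)
`a.append(87)` → a = [3, 6, 8, 87] (same object as b); b = [3, 6, 8, 87] (same object as a)
`print(b)` → prints [3, 6, 8, 87]

Answer: [3, 6, 8, 87]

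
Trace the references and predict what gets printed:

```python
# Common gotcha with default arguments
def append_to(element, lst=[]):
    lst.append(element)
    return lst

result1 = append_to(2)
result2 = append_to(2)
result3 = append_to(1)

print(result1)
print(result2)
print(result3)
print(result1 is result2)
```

Key concept: mutable default argument gotcha.
Step by step:
`result1 = append_to(2)` → result1 = [2]
`result2 = append_to(2)` → result1 = [2, 2] (same object as result2); result2 = [2, 2] (same object as result1)
`result3 = append_to(1)` → result1 = [2, 2, 1] (same object as result2, result3); result2 = [2, 2, 1] (same object as result1, result3); result3 = [2, 2, 1] (same object as result1, result2)
`print(result1)` → prints [2, 2, 1]
`print(result2)` → prints [2, 2, 1]
`print(result3)` → prints [2, 2, 1]
`print(result1 is result2)` → prints True

Answer:
[2, 2, 1]
[2, 2, 1]
[2, 2, 1]
True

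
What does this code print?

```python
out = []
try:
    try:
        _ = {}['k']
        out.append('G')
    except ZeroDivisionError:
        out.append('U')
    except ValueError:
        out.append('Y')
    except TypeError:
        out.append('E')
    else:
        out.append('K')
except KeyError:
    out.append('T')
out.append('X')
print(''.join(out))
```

Execution trace: 'T' (outer except KeyError) → 'X' (after the try/except). Output: TX

Answer: TX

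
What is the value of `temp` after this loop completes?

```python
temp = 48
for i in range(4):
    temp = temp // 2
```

Halve 4 times: 48 // 2^4 = 3
`temp` takes the values: 48 → 24 → 12 → 6 → 3

Answer: 3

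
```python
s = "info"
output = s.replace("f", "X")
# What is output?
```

Trace:
`s = "info"` → s = 'info'
`output = s.replace("f", "X")` → output = 'inXo'
So output = 'inXo'

Answer: 'inXo'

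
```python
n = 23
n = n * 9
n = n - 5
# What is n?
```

Trace:
`n = 23` → n = 23
`n = n * 9` → n = 207
`n = n - 5` → n = 202
So n = 202

Answer: 202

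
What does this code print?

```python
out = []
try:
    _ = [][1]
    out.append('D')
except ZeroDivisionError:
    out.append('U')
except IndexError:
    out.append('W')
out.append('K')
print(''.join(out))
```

Execution trace: 'W' (except IndexError) → 'K' (after the try/except). Output: WK

Answer: WK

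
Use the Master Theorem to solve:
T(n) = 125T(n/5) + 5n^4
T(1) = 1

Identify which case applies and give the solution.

a=125, b=5, f(n)=5n^4. log_5(125) = 3. Since c=4 > 3 and the regularity condition holds (125(n/5)^4 = (125/5^4)n^4 with 125/5^4 < 1), Case 3 applies: T(n) = Θ(f(n)) = O(n^4).

Answer: O(n^4) - Case 3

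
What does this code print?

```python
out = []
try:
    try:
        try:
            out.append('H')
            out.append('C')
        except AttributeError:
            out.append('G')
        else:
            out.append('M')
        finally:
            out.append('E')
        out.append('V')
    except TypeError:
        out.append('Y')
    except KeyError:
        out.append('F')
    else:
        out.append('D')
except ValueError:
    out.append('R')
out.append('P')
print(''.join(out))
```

Execution trace: 'H' (inner try body) → 'C' (inner try body, no exception) → 'M' (inner else) → 'E' (inner finally) → 'V' (try body, no exception) → 'D' (else) → 'P' (after the try/except). Output: HCMEVDP

Answer: HCMEVDP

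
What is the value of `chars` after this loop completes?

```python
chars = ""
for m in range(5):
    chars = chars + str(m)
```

Concatenate digits 0 to 4
`chars` takes the values: "" → "0" → "01" → "012" → "0123" → "01234"

Answer: "01234"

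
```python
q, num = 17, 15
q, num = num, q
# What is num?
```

Trace:
`q, num = 17, 15` → q = 17; num = 15
`q, num = num, q` → q = 15; num = 17
So num = 17

Answer: 17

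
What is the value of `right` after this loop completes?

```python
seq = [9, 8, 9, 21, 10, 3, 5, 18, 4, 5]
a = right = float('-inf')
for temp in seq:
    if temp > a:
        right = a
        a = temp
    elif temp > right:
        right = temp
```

Second largest (with repeats) in [9, 8, 9, 21, 10, 3, 5, 18, 4, 5]
`right` takes the values: -inf → 8 → 9 → 10 → 18

Answer: 18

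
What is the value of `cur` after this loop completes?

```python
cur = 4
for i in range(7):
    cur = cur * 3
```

Multiply by 3, 7 times: 4 * 3^7 = 8748
`cur` takes the values: 4 → 12 → 36 → 108 → 324 → 972 → 2916 → 8748

Answer: 8748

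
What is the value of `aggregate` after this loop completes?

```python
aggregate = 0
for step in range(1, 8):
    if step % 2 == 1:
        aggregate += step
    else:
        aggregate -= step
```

Add odd, subtract even
`aggregate` takes the values: 0 → 1 → -1 → 2 → -2 → 3 → -3 → 4

Answer: 4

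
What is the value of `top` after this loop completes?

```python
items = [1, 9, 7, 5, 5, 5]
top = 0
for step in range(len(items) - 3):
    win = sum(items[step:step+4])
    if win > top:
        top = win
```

Max sum of 4-element window in [1, 9, 7, 5, 5, 5]
`top` takes the values: 0 → 22 → 26

Answer: 26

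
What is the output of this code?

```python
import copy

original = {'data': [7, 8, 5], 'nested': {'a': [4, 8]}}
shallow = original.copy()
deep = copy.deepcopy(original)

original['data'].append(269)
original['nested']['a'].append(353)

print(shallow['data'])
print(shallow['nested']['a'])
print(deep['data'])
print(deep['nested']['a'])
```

Key concept: comparing shallow vs deep copy.
Step by step:
`original = {'data': [7, 8, 5], 'nested': {'a': [4, 8]}}` → original = {'data': [7, 8, 5], 'nested': {'a': [4, 8]}}
`shallow = original.copy()` → shallow = {'data': [7, 8, 5], 'nested': {'a': [4, 8]}}
`deep = copy.deepcopy(original)` → deep = {'data': [7, 8, 5], 'nested': {'a': [4, 8]}}
`original['data'].append(269)` → original = {'data': [7, 8, 5, 269], 'nested': {'a': [4, 8]}}; shallow = {'data': [7, 8, 5, 269], 'nested': {'a': [4, 8]}}
`original['nested']['a'].append(353)` → original = {'data': [7, 8, 5, 269], 'nested': {'a': [4, 8, 353]}}; shallow = {'data': [7, 8, 5, 269], 'nested': {'a': [4, 8, 353]}}
`print(shallow['data'])` → prints [7, 8, 5, 269]
`print(shallow['nested']['a'])` → prints [4, 8, 353]
`print(deep['data'])` → prints [7, 8, 5]
`print(deep['nested']['a'])` → prints [4, 8]

Answer:
[7, 8, 5, 269]
[4, 8, 353]
[7, 8, 5]
[4, 8]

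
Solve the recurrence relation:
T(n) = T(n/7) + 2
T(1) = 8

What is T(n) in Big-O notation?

Each step divides n by 7 and adds 2. After log_7(n) steps we reach T(1)=8. So T(n) = 2·log_7(n) + 8 = O(log n).

Answer: O(log n)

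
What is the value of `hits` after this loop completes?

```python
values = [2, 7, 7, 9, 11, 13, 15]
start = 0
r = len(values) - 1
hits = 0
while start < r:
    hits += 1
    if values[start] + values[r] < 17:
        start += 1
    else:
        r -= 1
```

Steps to find pair summing to 17
`hits` takes the values: 0 → 1 → 2 → 3 → 4 → 5 → 6

Answer: 6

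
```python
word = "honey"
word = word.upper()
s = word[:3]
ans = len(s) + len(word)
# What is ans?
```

Trace:
`word = "honey"` → word = 'honey'
`word = word.upper()` → word = 'HONEY'
`s = word[:3]` → s = 'HON'
`ans = len(s) + len(word)` → ans = 8
So ans = 8

Answer: 8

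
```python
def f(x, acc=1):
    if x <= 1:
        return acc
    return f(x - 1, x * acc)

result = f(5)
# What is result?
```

Accumulator trace (n, acc): (5, 1) -> (4, 5) -> (3, 20) -> (2, 60) -> (1, 120) -> return 120

Answer: 120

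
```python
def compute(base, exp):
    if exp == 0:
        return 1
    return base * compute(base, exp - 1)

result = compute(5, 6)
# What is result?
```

compute(5, 6) = 5 * 5 * 5 * 5 * 5 * 5 = 15625

Answer: 15625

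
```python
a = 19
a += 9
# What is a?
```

Trace:
`a = 19` → a = 19
`a += 9` → a = 28
So a = 28

Answer: 28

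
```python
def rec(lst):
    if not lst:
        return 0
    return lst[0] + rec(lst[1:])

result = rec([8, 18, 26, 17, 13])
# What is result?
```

8 + 18 + 26 + 17 + 13 + 0 = 82

Answer: 82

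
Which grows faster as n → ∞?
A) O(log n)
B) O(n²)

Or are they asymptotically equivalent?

O(log n) vs O(n²): Higher order terms dominate.

Answer: B) O(n²) grows faster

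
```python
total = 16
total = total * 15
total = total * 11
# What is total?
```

Trace:
`total = 16` → total = 16
`total = total * 15` → total = 240
`total = total * 11` → total = 2640
So total = 2640

Answer: 2640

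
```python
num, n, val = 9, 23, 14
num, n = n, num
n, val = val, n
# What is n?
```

Trace:
`num, n, val = 9, 23, 14` → num = 9; n = 23; val = 14
`num, n = n, num` → num = 23; n = 9
`n, val = val, n` → n = 14; val = 9
So n = 14

Answer: 14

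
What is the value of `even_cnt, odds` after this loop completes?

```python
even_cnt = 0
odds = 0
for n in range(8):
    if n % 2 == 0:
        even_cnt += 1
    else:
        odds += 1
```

Count evens and odds in range(8)
`even_cnt, odds` takes the values: (0, 0) → (1, 0) → (1, 1) → (2, 1) → (2, 2) → (3, 2) → (3, 3) → (4, 3) → (4, 4)

Answer: 4, 4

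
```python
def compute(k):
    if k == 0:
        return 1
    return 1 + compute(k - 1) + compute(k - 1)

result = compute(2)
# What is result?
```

compute(k) = 1 + 2·compute(k-1), compute(0)=1. Closed form: (1+1)·2^2 - 1 = 7.

Answer: 7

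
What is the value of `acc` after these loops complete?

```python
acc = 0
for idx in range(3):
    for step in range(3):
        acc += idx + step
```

Sum of all idx+step for idx,step in 3x3
`acc` takes the values: 0 → 1 → 3 → 4 → 6 → 9 → 11 → 14 → 18

Answer: 18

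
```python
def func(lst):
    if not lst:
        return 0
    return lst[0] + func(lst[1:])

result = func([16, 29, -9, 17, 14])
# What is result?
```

16 + 29 + (-9) + 17 + 14 + 0 = 67

Answer: 67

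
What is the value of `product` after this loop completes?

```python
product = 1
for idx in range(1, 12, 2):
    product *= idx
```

Product of 1, 3, 5, ... up to 11
`product` takes the values: 1 → 3 → 15 → 105 → 945 → 10395

Answer: 10395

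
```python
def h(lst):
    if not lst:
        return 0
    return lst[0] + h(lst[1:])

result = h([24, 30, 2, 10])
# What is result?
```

24 + 30 + 2 + 10 + 0 = 66

Answer: 66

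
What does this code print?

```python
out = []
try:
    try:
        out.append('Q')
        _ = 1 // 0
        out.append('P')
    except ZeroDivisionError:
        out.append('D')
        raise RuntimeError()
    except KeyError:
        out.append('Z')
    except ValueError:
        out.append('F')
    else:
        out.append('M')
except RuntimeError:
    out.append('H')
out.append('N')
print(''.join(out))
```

Execution trace: 'Q' (inner try body) → 'D' (inner except ZeroDivisionError) → 'H' (outer except RuntimeError) → 'N' (after the try/except). Output: QDHN

Answer: QDHN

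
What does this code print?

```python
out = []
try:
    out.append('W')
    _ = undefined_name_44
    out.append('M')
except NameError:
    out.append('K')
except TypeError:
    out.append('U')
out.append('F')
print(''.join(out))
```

Execution trace: 'W' (try body) → 'K' (except NameError) → 'F' (after the try/except). Output: WKF

Answer: WKF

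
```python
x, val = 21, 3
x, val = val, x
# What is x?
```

Trace:
`x, val = 21, 3` → x = 21; val = 3
`x, val = val, x` → x = 3; val = 21
So x = 3

Answer: 3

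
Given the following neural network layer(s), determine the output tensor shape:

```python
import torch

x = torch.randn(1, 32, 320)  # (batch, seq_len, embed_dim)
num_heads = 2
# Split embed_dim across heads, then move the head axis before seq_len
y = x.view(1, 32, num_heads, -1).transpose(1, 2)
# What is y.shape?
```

Input: (1, 32, 320) -> head_dim = 320 // 2 = 160; after view: (1, 32, 2, 160) -> after transpose(1, 2): (1, 2, 32, 160) -> Output: (1, 2, 32, 160)

Answer: (1, 2, 32, 160)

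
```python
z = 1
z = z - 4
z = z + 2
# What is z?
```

Trace:
`z = 1` → z = 1
`z = z - 4` → z = -3
`z = z + 2` → z = -1
So z = -1

Answer: -1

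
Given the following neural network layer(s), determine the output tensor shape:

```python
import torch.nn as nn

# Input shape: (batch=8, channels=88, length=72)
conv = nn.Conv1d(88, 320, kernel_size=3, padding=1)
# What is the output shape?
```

Input: (8, 88, 72) -> Output: (8, 320, 72)

Answer: (8, 320, 72)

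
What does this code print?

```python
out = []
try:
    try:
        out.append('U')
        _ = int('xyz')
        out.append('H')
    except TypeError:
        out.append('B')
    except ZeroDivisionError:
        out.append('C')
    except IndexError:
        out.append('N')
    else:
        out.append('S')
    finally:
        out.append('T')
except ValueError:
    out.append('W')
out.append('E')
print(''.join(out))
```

Execution trace: 'U' (try body) → 'T' (finally) → 'W' (outer except ValueError) → 'E' (after the try/except). Output: UTWE

Answer: UTWE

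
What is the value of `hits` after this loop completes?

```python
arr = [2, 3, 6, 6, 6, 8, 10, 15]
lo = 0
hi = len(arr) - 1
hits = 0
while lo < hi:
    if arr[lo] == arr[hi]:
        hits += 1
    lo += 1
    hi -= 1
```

Count matching pairs from ends
`hits` takes the values: 0 → 1

Answer: 1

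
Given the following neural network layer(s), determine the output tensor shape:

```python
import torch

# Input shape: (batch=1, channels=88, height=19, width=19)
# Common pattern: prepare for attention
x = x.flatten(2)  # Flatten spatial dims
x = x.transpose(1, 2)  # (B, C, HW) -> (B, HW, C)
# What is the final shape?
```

Input: (1, 88, 19, 19) -> after flatten(2): (1, 88, 361) -> Output: (1, 361, 88)

Answer: (1, 361, 88)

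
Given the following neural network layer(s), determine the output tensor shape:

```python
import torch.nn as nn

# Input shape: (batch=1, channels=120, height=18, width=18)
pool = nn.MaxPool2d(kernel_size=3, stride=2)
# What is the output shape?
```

Input: (1, 120, 18, 18) -> Output: (1, 120, 8, 8)

Answer: (1, 120, 8, 8)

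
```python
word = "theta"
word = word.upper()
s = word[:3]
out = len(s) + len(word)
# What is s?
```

Trace:
`word = "theta"` → word = 'theta'
`word = word.upper()` → word = 'THETA'
`s = word[:3]` → s = 'THE'
`out = len(s) + len(word)` → out = 8
So s = 'THE'

Answer: 'THE'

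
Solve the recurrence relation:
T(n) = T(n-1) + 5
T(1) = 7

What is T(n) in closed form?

Unrolling: T(n) = T(1) + 5·(n-1) = 7 + 5(n-1) = 5n + 2.

Answer: T(n) = 5n + 2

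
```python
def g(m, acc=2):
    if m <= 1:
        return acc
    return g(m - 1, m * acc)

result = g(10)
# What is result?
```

Accumulator trace (n, acc): (10, 2) -> (9, 20) -> (8, 180) -> (7, 1440) -> (6, 10080) -> (5, 60480) -> (4, 302400) -> (3, 1209600) -> (2, 3628800) -> (1, 7257600) -> return 7257600

Answer: 7257600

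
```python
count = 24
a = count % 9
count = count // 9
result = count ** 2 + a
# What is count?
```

Trace:
`count = 24` → count = 24
`a = count % 9` → a = 6
`count = count // 9` → count = 2
`result = count ** 2 + a` → result = 10
So count = 2

Answer: 2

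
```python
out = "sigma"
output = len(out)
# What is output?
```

Trace:
`out = "sigma"` → out = 'sigma'
`output = len(out)` → output = 5
So output = 5

Answer: 5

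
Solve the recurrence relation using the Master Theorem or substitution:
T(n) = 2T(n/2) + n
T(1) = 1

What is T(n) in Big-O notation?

By Master Theorem: a=2, b=2, f(n)=n. Since log_2(2) = 1 and f(n) = Θ(n^1), Case 2 applies. T(n) = O(n log n).

Answer: O(n log n)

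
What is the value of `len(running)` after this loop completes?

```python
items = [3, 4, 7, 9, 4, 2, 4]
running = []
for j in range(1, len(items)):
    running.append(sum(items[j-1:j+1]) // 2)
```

Number of 2-element averages
`running` takes the values: [] → [3] → [3, 5] → [3, 5, 8] → [3, 5, 8, 6] → [3, 5, 8, 6, 3] → [3, 5, 8, 6, 3, 3]
So `len(running)` = 6

Answer: 6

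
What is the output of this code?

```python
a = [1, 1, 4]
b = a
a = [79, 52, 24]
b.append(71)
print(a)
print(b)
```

Key concept: rebinding vs mutation: a is rebound to a new list, b still points at the original.
Step by step:
`a = [1, 1, 4]` → a = [1, 1, 4]
`b = a` → b = [1, 1, 4] (same object as a)
`a = [79, 52, 24]` → a = [79, 52, 24]
`b.append(71)` → b = [1, 1, 4, 71]
`print(a)` → prints [79, 52, 24]
`print(b)` → prints [1, 1, 4, 71]

Answer:
[79, 52, 24]
[1, 1, 4, 71]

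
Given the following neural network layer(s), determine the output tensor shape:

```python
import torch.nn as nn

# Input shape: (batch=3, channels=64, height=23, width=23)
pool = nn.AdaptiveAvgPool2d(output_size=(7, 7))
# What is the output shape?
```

Input: (3, 64, 23, 23) -> Output: (3, 64, 7, 7)

Answer: (3, 64, 7, 7)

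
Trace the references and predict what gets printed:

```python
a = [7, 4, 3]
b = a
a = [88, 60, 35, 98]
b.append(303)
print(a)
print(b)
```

Key concept: rebinding vs mutation: a is rebound to a new list, b still points at the original.
Step by step:
`a = [7, 4, 3]` → a = [7, 4, 3]
`b = a` → b = [7, 4, 3] (same object as a)
`a = [88, 60, 35, 98]` → a = [88, 60, 35, 98]
`b.append(303)` → b = [7, 4, 3, 303]
`print(a)` → prints [88, 60, 35, 98]
`print(b)` → prints [7, 4, 3, 303]

Answer:
[88, 60, 35, 98]
[7, 4, 3, 303]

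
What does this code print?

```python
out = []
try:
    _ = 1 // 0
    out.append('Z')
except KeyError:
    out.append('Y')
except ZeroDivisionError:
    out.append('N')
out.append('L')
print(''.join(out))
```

Execution trace: 'N' (except ZeroDivisionError) → 'L' (after the try/except). Output: NL

Answer: NL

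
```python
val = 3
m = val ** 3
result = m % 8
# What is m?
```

Trace:
`val = 3` → val = 3
`m = val ** 3` → m = 27
`result = m % 8` → result = 3
So m = 27

Answer: 27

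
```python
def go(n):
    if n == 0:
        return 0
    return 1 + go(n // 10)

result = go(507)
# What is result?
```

Count of digits of 507: 3

Answer: 3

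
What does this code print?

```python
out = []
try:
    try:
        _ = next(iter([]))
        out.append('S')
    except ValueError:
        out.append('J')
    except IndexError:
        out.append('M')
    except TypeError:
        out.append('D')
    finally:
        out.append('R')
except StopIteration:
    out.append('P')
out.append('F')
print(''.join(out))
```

Execution trace: 'R' (finally) → 'P' (outer except StopIteration) → 'F' (after the try/except). Output: RPF

Answer: RPF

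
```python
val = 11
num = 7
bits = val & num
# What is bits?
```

Trace:
`val = 11` → val = 11
`num = 7` → num = 7
`bits = val & num` → bits = 3
So bits = 3

Answer: 3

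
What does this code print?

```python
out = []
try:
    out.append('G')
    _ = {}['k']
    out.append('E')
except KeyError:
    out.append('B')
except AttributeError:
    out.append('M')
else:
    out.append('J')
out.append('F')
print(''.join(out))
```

Execution trace: 'G' (try body) → 'B' (except KeyError) → 'F' (after the try/except). Output: GBF

Answer: GBF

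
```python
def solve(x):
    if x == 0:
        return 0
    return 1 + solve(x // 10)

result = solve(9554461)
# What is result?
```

Count of digits of 9554461: 7

Answer: 7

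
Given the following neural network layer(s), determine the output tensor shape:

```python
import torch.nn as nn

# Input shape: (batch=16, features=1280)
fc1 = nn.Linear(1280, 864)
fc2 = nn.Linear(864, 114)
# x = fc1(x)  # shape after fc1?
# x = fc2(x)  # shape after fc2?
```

Input: (16, 1280) -> after fc1: (16, 864) -> Output: (16, 114)

Answer: (16, 114)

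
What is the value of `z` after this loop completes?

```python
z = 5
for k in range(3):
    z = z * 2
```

Multiply by 2, 3 times: 5 * 2^3 = 40
`z` takes the values: 5 → 10 → 20 → 40

Answer: 40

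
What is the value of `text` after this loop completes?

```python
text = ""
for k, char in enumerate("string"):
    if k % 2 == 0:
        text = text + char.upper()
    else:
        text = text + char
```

Uppercase even positions in 'string'
`text` takes the values: "" → "S" → "St" → "StR" → "StRi" → "StRiN" → "StRiNg"

Answer: "StRiNg"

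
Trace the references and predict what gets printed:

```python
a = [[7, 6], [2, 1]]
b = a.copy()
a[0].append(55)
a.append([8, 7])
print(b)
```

Key concept: shallow copy with nested lists.
Step by step:
`a = [[7, 6], [2, 1]]` → a = [[7, 6], [2, 1]]
`b = a.copy()` → b = [[7, 6], [2, 1]]
`a[0].append(55)` → a = [[7, 6, 55], [2, 1]]; b = [[7, 6, 55], [2, 1]]
`a.append([8, 7])` → a = [[7, 6, 55], [2, 1], [8, 7]]
`print(b)` → prints [[7, 6, 55], [2, 1]]

Answer: [[7, 6, 55], [2, 1]]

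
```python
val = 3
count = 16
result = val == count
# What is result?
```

Trace:
`val = 3` → val = 3
`count = 16` → count = 16
`result = val == count` → result = False
So result = False

Answer: False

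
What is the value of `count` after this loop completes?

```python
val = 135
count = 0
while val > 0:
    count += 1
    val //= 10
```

Count digits by repeated division by 10
`count` takes the values: 0 → 1 → 2 → 3

Answer: 3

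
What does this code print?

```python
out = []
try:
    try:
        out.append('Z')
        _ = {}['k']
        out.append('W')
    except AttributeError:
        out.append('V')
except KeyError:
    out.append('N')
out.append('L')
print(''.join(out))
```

Execution trace: 'Z' (inner try body) → 'N' (outer except KeyError) → 'L' (after the try/except). Output: ZNL

Answer: ZNL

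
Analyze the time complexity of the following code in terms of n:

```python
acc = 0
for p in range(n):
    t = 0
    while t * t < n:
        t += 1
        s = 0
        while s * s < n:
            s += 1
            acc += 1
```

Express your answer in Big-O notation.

Each loop level contributes: n × √n × √n. Multiplying the contributions gives O(n^2).

Answer: O(n^2)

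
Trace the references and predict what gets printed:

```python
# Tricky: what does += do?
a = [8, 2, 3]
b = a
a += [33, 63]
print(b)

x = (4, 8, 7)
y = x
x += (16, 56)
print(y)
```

Key concept: += behavior differs for mutable vs immutable.
Step by step:
`a = [8, 2, 3]` → a = [8, 2, 3]
`b = a` → b = [8, 2, 3] (same object as a)
`a += [33, 63]` → a = [8, 2, 3, 33, 63] (same object as b); b = [8, 2, 3, 33, 63] (same object as a)
`print(b)` → prints [8, 2, 3, 33, 63]
`x = (4, 8, 7)` → x = (4, 8, 7)
`y = x` → y = (4, 8, 7)
`x += (16, 56)` → x = (4, 8, 7, 16, 56)
`print(y)` → prints (4, 8, 7)

Answer:
[8, 2, 3, 33, 63]
(4, 8, 7)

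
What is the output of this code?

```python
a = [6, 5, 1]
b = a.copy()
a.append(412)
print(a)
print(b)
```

Key concept: list.copy() creates independent copy.
Step by step:
`a = [6, 5, 1]` → a = [6, 5, 1]
`b = a.copy()` → b = [6, 5, 1]
`a.append(412)` → a = [6, 5, 1, 412]
`print(a)` → prints [6, 5, 1, 412]
`print(b)` → prints [6, 5, 1]

Answer:
[6, 5, 1, 412]
[6, 5, 1]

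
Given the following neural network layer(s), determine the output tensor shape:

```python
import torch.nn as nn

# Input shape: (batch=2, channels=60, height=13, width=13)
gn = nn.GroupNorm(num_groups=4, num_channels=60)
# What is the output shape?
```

Input: (2, 60, 13, 13) -> Output: (2, 60, 13, 13)

Answer: (2, 60, 13, 13)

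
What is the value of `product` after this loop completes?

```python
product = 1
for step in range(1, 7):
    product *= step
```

6! = 720
`product` takes the values: 1 → 2 → 6 → 24 → 120 → 720

Answer: 720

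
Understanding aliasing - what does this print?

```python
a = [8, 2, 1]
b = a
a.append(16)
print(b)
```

Key concept: basic list aliasing.
Step by step:
`a = [8, 2, 1]` → a = [8, 2, 1]
`b = a` → b = [8, 2, 1] (same object as a)
`a.append(16)` → a = [8, 2, 1, 16] (same object as b); b = [8, 2, 1, 16] (same object as a)
`print(b)` → prints [8, 2, 1, 16]

Answer: [8, 2, 1, 16]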